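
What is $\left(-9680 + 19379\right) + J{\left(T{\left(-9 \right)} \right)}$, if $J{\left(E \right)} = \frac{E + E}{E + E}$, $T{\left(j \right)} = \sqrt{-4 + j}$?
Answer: $9700$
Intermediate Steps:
$J{\left(E \right)} = 1$ ($J{\left(E \right)} = \frac{2 E}{2 E} = 2 E \frac{1}{2 E} = 1$)
$\left(-9680 + 19379\right) + J{\left(T{\left(-9 \right)} \right)} = \left(-9680 + 19379\right) + 1 = 9699 + 1 = 9700$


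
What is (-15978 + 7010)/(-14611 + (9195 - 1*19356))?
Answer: 2242/6193 ≈ 0.36202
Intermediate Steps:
(-15978 + 7010)/(-14611 + (9195 - 1*19356)) = -8968/(-14611 + (9195 - 19356)) = -8968/(-14611 - 10161) = -8968/(-24772) = -8968*(-1/24772) = 2242/6193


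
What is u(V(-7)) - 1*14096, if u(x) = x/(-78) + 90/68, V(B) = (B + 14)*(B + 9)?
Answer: -18689779/1326 ≈ -14095.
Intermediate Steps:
V(B) = (9 + B)*(14 + B) (V(B) = (14 + B)*(9 + B) = (9 + B)*(14 + B))
u(x) = 45/34 - x/78 (u(x) = x*(-1/78) + 90*(1/68) = -x/78 + 45/34 = 45/34 - x/78)
u(V(-7)) - 1*14096 = (45/34 - (126 + (-7)² + 23*(-7))/78) - 1*14096 = (45/34 - (126 + 49 - 161)/78) - 14096 = (45/34 - 1/78*14) - 14096 = (45/34 - 7/39) - 14096 = 1517/1326 - 14096 = -18689779/1326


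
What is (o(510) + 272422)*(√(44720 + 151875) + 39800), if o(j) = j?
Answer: 10862693600 + 272932*√196595 ≈ 1.0984e+10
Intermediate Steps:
(o(510) + 272422)*(√(44720 + 151875) + 39800) = (510 + 272422)*(√(44720 + 151875) + 39800) = 272932*(√196595 + 39800) = 272932*(39800 + √196595) = 10862693600 + 272932*√196595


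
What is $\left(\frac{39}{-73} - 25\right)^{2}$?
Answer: $\frac{3474496}{5329} \approx 652.0$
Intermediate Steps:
$\left(\frac{39}{-73} - 25\right)^{2} = \left(39 \left(- \frac{1}{73}\right) - 25\right)^{2} = \left(- \frac{39}{73} - 25\right)^{2} = \left(- \frac{1864}{73}\right)^{2} = \frac{3474496}{5329}$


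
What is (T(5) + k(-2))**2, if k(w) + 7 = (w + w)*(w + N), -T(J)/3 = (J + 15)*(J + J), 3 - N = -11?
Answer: 429025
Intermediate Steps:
N = 14 (N = 3 - 1*(-11) = 3 + 11 = 14)
T(J) = -6*J*(15 + J) (T(J) = -3*(J + 15)*(J + J) = -3*(15 + J)*2*J = -6*J*(15 + J))
k(w) = -7 + 2*w*(14 + w) (k(w) = -7 + (w + w)*(w + 14) = -7 + (2*w)*(14 + w) = -7 + 2*w*(14 + w))
(T(5) + k(-2))**2 = (-6*5*(15 + 5) + (-7 + 2*(-2)**2 + 28*(-2)))**2 = (-6*5*20 + (-7 + 2*4 - 56))**2 = (-600 + (-7 + 8 - 56))**2 = (-600 - 55)**2 = (-655)**2 = 429025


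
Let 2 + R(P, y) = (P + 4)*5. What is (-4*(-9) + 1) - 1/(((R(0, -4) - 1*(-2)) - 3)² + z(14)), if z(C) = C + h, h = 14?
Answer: 11728/317 ≈ 36.997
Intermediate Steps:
R(P, y) = 18 + 5*P (R(P, y) = -2 + (P + 4)*5 = -2 + (4 + P)*5 = -2 + (20 + 5*P) = 18 + 5*P)
z(C) = 14 + C (z(C) = C + 14 = 14 + C)
(-4*(-9) + 1) - 1/(((R(0, -4) - 1*(-2)) - 3)² + z(14)) = (-4*(-9) + 1) - 1/((((18 + 5*0) - 1*(-2)) - 3)² + (14 + 14)) = (36 + 1) - 1/((((18 + 0) + 2) - 3)² + 28) = 37 - 1/(((18 + 2) - 3)² + 28) = 37 - 1/((20 - 3)² + 28) = 37 - 1/(17² + 28) = 37 - 1/(289 + 28) = 37 - 1/317 = 11728/317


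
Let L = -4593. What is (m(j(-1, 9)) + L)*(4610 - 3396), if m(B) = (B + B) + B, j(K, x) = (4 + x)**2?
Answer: -4960404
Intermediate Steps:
m(B) = 3*B (m(B) = 2*B + B = 3*B)
(m(j(-1, 9)) + L)*(4610 - 3396) = (3*(4 + 9)**2 - 4593)*(4610 - 3396) = (3*13**2 - 4593)*1214 = (3*169 - 4593)*1214 = (507 - 4593)*1214 = -4086*1214 = -4960404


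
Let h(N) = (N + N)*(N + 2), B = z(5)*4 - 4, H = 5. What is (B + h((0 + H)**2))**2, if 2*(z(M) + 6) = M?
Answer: 1774224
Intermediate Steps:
z(M) = -6 + M/2
B = -18 (B = (-6 + (1/2)*5)*4 - 4 = (-6 + 5/2)*4 - 4 = -7/2*4 - 4 = -14 - 4 = -18)
h(N) = 2*N*(2 + N) (h(N) = (2*N)*(2 + N) = 2*N*(2 + N))
(B + h((0 + H)**2))**2 = (-18 + 2*(0 + 5)**2*(2 + (0 + 5)**2))**2 = (-18 + 2*5**2*(2 + 5**2))**2 = (-18 + 2*25*(2 + 25))**2 = (-18 + 2*25*27)**2 = (-18 + 1350)**2 = 1332**2 = 1774224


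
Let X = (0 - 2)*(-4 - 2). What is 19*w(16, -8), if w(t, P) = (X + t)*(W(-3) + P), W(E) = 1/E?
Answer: -13300/3 ≈ -4433.3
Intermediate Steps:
X = 12 (X = -2*(-6) = 12)
w(t, P) = (12 + t)*(-⅓ + P) (w(t, P) = (12 + t)*(1/(-3) + P) = (12 + t)*(-⅓ + P))
19*w(16, -8) = 19*(-4 + 12*(-8) - ⅓*16 - 8*16) = 19*(-4 - 96 - 16/3 - 128) = 19*(-700/3) = -13300/3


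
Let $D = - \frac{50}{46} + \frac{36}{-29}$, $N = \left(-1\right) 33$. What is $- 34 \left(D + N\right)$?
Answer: $\frac{801176}{667} \approx 1201.2$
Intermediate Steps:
$N = -33$
$D = - \frac{1553}{667}$ ($D = \left(-50\right) \frac{1}{46} + 36 \left(- \frac{1}{29}\right) = - \frac{25}{23} - \frac{36}{29} = - \frac{1553}{667} \approx -2.3283$)
$- 34 \left(D + N\right) = - 34 \left(- \frac{1553}{667} - 33\right) = \left(-34\right) \left(- \frac{23564}{667}\right) = \frac{801176}{667}$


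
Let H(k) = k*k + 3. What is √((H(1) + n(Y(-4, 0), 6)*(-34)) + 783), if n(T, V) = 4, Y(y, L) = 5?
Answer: √651 ≈ 25.515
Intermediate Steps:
H(k) = 3 + k² (H(k) = k² + 3 = 3 + k²)
√((H(1) + n(Y(-4, 0), 6)*(-34)) + 783) = √(((3 + 1²) + 4*(-34)) + 783) = √(((3 + 1) - 136) + 783) = √((4 - 136) + 783) = √(-132 + 783) = √651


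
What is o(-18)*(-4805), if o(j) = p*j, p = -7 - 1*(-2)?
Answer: -432450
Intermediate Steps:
p = -5 (p = -7 + 2 = -5)
o(j) = -5*j
o(-18)*(-4805) = -5*(-18)*(-4805) = 90*(-4805) = -432450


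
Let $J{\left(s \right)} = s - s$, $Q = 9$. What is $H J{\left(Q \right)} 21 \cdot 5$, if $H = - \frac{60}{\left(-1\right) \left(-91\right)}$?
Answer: $0$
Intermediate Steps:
$J{\left(s \right)} = 0$
$H = - \frac{60}{91} \approx -0.65934$
$H J{\left(Q \right)} 21 \cdot 5 = \left(- \frac{60}{91}\right) 0 \cdot 21 \cdot 5 = 0 \cdot 105 = 0$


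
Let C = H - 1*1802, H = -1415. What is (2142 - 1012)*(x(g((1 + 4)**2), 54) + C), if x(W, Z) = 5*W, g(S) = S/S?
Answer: -3629560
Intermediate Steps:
g(S) = 1
C = -3217 (C = -1415 - 1*1802 = -1415 - 1802 = -3217)
(2142 - 1012)*(x(g((1 + 4)**2), 54) + C) = (2142 - 1012)*(5*1 - 3217) = 1130*(5 - 3217) = 1130*(-3212) = -3629560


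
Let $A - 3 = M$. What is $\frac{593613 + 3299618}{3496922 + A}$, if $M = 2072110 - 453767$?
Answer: $\frac{3893231}{5115268} \approx 0.7611$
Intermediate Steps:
$M = 1618343$ ($M = 2072110 - 453767 = 1618343$)
$A = 1618346$ ($A = 3 + 1618343 = 1618346$)
$\frac{593613 + 3299618}{3496922 + A} = \frac{593613 + 3299618}{3496922 + 1618346} = \frac{3893231}{5115268}$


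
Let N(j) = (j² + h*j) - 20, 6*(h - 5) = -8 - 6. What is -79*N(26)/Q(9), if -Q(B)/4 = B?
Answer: 42976/27 ≈ 1591.7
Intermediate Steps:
h = 8/3 (h = 5 + (-8 - 6)/6 = 5 + (⅙)*(-14) = 5 - 7/3 = 8/3 ≈ 2.6667)
Q(B) = -4*B
N(j) = -20 + j² + 8*j/3 (N(j) = (j² + 8*j/3) - 20 = -20 + j² + 8*j/3)
-79*N(26)/Q(9) = -79*(-20 + 26² + (8/3)*26)/((-4*9)) = -79*(-20 + 676 + 208/3)/(-36) = -171904*(-1)/(3*36) = -79*(-544/27) = 42976/27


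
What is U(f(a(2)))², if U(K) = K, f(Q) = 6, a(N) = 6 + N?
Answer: 36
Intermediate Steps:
U(f(a(2)))² = 6² = 36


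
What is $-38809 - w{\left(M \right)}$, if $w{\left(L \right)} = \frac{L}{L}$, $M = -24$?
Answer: $-38810$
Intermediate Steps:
$w{\left(L \right)} = 1$
$-38809 - w{\left(M \right)} = -38809 - 1 = -38810$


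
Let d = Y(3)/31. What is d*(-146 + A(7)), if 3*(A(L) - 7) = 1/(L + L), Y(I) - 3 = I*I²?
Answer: -29185/217 ≈ -134.49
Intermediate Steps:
Y(I) = 3 + I³ (Y(I) = 3 + I*I² = 3 + I³)
A(L) = 7 + 1/(6*L) (A(L) = 7 + 1/(3*(L + L)) = 7 + 1/(3*((2*L))) = 7 + (1/(2*L))/3 = 7 + 1/(6*L))
d = 30/31 (d = (3 + 3³)/31 = (3 + 27)*(1/31) = 30*(1/31) = 30/31 ≈ 0.96774)
d*(-146 + A(7)) = 30*(-146 + (7 + (⅙)/7))/31 = 30*(-146 + (7 + (⅙)*(⅐)))/31 = 30*(-146 + (7 + 1/42))/31 = 30*(-146 + 295/42)/31 = (30/31)*(-5837/42) = -29185/217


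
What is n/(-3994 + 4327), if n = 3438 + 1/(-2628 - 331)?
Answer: 10173041/985347 ≈ 10.324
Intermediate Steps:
n = 10173041/2959 (n = 3438 + 1/(-2959) = 3438 - 1/2959 = 10173041/2959 ≈ 3438.0)
n/(-3994 + 4327) = 10173041/(2959*(-3994 + 4327)) = (10173041/2959)/333 = (10173041/2959)*(1/333) = 10173041/985347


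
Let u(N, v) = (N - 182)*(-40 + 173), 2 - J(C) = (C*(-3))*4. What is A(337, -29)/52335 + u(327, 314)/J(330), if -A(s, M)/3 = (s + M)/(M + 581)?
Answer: 1658092742/340648515 ≈ 4.8675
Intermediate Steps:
J(C) = 2 + 12*C (J(C) = 2 - C*(-3)*4 = 2 - (-3*C)*4 = 2 - (-12)*C = 2 + 12*C)
A(s, M) = -3*(M + s)/(581 + M) (A(s, M) = -3*(s + M)/(M + 581) = -3*(M + s)/(581 + M))
u(N, v) = -24206 + 133*N (u(N, v) = (-182 + N)*133 = -24206 + 133*N)
A(337, -29)/52335 + u(327, 314)/J(330) = (3*(-1*(-29) - 1*337)/(581 - 29))/52335 + (-24206 + 133*327)/(2 + 12*330) = (3*(29 - 337)/552)*(1/52335) + (-24206 + 43491)/(2 + 3960) = (3*(1/552)*(-308))*(1/52335) + 19285/3962 = -77/46*1/52335 + 19285*(1/3962) = -77/2407410 + 2755/566 = 1658092742/340648515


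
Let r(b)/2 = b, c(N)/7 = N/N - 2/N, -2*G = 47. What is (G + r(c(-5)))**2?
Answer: 1521/100 ≈ 15.210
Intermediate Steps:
G = -47/2 (G = -1/2*47 = -47/2 ≈ -23.500)
c(N) = 7 - 14/N (c(N) = 7*(N/N - 2/N) = 7*(1 - 2/N) = 7 - 14/N)
r(b) = 2*b
(G + r(c(-5)))**2 = (-47/2 + 2*(7 - 14/(-5)))**2 = (-47/2 + 2*(7 - 14*(-1/5)))**2 = (-47/2 + 2*(7 + 14/5))**2 = (-47/2 + 2*(49/5))**2 = (-47/2 + 98/5)**2 = (-39/10)**2 = 1521/100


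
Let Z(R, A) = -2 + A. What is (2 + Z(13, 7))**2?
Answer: 49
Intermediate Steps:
(2 + Z(13, 7))**2 = (2 + (-2 + 7))**2 = (2 + 5)**2 = 7**2 = 49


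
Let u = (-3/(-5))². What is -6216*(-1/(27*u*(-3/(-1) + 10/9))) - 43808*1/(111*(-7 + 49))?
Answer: 9208/63 ≈ 146.16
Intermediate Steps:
u = 9/25 (u = (-3*(-⅕))² = (⅗)² = 9/25 ≈ 0.36000)
-6216*(-1/(27*u*(-3/(-1) + 10/9))) - 43808*1/(111*(-7 + 49)) = -6216*(-25/(243*(-3/(-1) + 10/9))) - 43808*1/(111*(-7 + 49)) = -6216*(-25/(243*(-3*(-1) + 10*(⅑)))) - 43808/(111*42) = -6216*(-25/(243*(3 + 10/9))) - 43808/4662 = -6216/(((37/9)*(-27))*(9/25)) - 43808*1/4662 = -6216/((-111*9/25)) - 592/63 = -6216/(-999/25) - 592/63 = -6216*(-25/999) - 592/63 = 1400/9 - 592/63 = 9208/63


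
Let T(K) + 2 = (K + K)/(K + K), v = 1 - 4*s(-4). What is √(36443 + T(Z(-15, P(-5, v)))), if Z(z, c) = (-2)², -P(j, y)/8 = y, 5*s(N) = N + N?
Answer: √36442 ≈ 190.90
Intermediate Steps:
s(N) = 2*N/5 (s(N) = (N + N)/5 = (2*N)/5 = 2*N/5)
v = 37/5 (v = 1 - 8*(-4)/5 = 1 - 4*(-8/5) = 1 + 32/5 = 37/5 ≈ 7.4000)
P(j, y) = -8*y
Z(z, c) = 4
T(K) = -1 (T(K) = -2 + (K + K)/(K + K) = -2 + (2*K)/((2*K)) = -2 + (2*K)*(1/(2*K)) = -2 + 1 = -1)
√(36443 + T(Z(-15, P(-5, v)))) = √(36443 - 1) = √36442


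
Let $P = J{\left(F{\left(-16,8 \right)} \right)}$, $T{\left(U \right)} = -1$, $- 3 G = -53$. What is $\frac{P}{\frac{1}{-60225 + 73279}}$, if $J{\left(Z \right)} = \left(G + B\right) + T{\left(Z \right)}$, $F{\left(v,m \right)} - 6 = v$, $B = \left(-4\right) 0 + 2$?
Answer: $\frac{731024}{3} \approx 2.4367 \cdot 10^{5}$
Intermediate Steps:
$G = \frac{53}{3}$ ($G = \left(- \frac{1}{3}\right) \left(-53\right) = \frac{53}{3} \approx 17.667$)
$B = 2$ ($B = 0 + 2 = 2$)
$F{\left(v,m \right)} = 6 + v$
$J{\left(Z \right)} = \frac{56}{3}$ ($J{\left(Z \right)} = \left(\frac{53}{3} + 2\right) - 1 = \frac{59}{3} - 1 = \frac{56}{3}$)
$P = \frac{56}{3} \approx 18.667$
$\frac{P}{\frac{1}{-60225 + 73279}} = \frac{56}{3 \frac{1}{-60225 + 73279}} = \frac{56}{3 \cdot \frac{1}{13054}} = \frac{56 \frac{1}{\frac{1}{13054}}}{3} = \frac{56}{3} \cdot 13054 = \frac{731024}{3}$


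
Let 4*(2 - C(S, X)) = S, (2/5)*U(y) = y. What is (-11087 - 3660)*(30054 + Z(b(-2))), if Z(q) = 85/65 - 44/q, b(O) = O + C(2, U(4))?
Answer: -5778803661/13 ≈ -4.4452e+8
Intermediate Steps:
U(y) = 5*y/2
C(S, X) = 2 - S/4
b(O) = 3/2 + O (b(O) = O + (2 - 1/4*2) = O + (2 - 1/2) = O + 3/2 = 3/2 + O)
Z(q) = 17/13 - 44/q (Z(q) = 85*(1/65) - 44/q = 17/13 - 44/q)
(-11087 - 3660)*(30054 + Z(b(-2))) = (-11087 - 3660)*(30054 + (17/13 - 44/(3/2 - 2))) = -14747*(30054 + (17/13 - 44/(-1/2))) = -14747*(30054 + (17/13 - 44*(-2))) = -14747*(30054 + (17/13 + 88)) = -14747*(30054 + 1161/13) = -14747*391863/13 = -5778803661/13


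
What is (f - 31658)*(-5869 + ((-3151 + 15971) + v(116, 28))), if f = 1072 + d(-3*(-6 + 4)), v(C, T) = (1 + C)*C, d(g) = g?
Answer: -627593340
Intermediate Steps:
v(C, T) = C*(1 + C)
f = 1078 (f = 1072 - 3*(-6 + 4) = 1072 - 3*(-2) = 1072 + 6 = 1078)
(f - 31658)*(-5869 + ((-3151 + 15971) + v(116, 28))) = (1078 - 31658)*(-5869 + ((-3151 + 15971) + 116*(1 + 116))) = -30580*(-5869 + (12820 + 116*117)) = -30580*(-5869 + (12820 + 13572)) = -30580*(-5869 + 26392) = -30580*20523 = -627593340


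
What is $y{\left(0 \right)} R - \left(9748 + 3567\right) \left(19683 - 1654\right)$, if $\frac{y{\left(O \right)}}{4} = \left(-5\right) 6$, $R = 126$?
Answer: $-240071255$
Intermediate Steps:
$y{\left(O \right)} = -120$ ($y{\left(O \right)} = 4 \left(\left(-5\right) 6\right) = 4 \left(-30\right) = -120$)
$y{\left(0 \right)} R - \left(9748 + 3567\right) \left(19683 - 1654\right) = \left(-120\right) 126 - \left(9748 + 3567\right) \left(19683 - 1654\right) = -15120 - 13315 \cdot 18029 = -15120 - 240056135 = -240071255$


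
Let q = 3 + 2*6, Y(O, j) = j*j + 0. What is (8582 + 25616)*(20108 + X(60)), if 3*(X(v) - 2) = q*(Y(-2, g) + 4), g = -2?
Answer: 689089700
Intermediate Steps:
Y(O, j) = j² (Y(O, j) = j² + 0 = j²)
q = 15 (q = 3 + 12 = 15)
X(v) = 42 (X(v) = 2 + (15*((-2)² + 4))/3 = 2 + (15*(4 + 4))/3 = 2 + (15*8)/3 = 2 + (⅓)*120 = 2 + 40 = 42)
(8582 + 25616)*(20108 + X(60)) = (8582 + 25616)*(20108 + 42) = 34198*20150 = 689089700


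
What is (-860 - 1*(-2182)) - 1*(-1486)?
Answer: 2808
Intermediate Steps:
(-860 - 1*(-2182)) - 1*(-1486) = (-860 + 2182) + 1486 = 1322 + 1486 = 2808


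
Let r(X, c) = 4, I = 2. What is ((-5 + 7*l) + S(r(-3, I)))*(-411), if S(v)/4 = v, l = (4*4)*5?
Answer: -234681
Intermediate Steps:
l = 80 (l = 16*5 = 80)
S(v) = 4*v
((-5 + 7*l) + S(r(-3, I)))*(-411) = ((-5 + 7*80) + 4*4)*(-411) = ((-5 + 560) + 16)*(-411) = (555 + 16)*(-411) = 571*(-411) = -234681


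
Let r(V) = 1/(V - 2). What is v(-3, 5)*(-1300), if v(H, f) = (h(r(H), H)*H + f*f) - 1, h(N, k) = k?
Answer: -42900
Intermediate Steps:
r(V) = 1/(-2 + V)
v(H, f) = -1 + H**2 + f**2 (v(H, f) = (H*H + f*f) - 1 = (H**2 + f**2) - 1 = -1 + H**2 + f**2)
v(-3, 5)*(-1300) = (-1 + (-3)**2 + 5**2)*(-1300) = (-1 + 9 + 25)*(-1300) = 33*(-1300) = -42900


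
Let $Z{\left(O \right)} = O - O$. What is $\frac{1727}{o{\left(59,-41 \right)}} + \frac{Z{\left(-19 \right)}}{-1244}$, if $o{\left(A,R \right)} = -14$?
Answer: $- \frac{1727}{14} \approx -123.36$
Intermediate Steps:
$Z{\left(O \right)} = 0$
$\frac{1727}{o{\left(59,-41 \right)}} + \frac{Z{\left(-19 \right)}}{-1244} = \frac{1727}{-14} + \frac{0}{-1244} = 1727 \left(- \frac{1}{14}\right) + 0 \left(- \frac{1}{1244}\right) = - \frac{1727}{14} + 0 = - \frac{1727}{14}$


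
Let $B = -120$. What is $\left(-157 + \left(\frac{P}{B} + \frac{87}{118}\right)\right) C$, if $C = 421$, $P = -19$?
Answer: $- \frac{465297199}{7080} \approx -65720.0$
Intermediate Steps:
$\left(-157 + \left(\frac{P}{B} + \frac{87}{118}\right)\right) C = \left(-157 + \left(- \frac{19}{-120} + \frac{87}{118}\right)\right) 421 = \left(-157 + \left(\left(-19\right) \left(- \frac{1}{120}\right) + 87 \cdot \frac{1}{118}\right)\right) 421 = \left(-157 + \left(\frac{19}{120} + \frac{87}{118}\right)\right) 421 = \left(-157 + \frac{6341}{7080}\right) 421 = \left(- \frac{1105219}{7080}\right) 421 = - \frac{465297199}{7080}$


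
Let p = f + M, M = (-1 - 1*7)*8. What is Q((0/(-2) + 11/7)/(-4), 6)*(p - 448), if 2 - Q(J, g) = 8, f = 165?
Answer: 2082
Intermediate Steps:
M = -64 (M = (-1 - 7)*8 = -8*8 = -64)
Q(J, g) = -6 (Q(J, g) = 2 - 1*8 = 2 - 8 = -6)
p = 101 (p = 165 - 64 = 101)
Q((0/(-2) + 11/7)/(-4), 6)*(p - 448) = -6*(101 - 448) = -6*(-347) = 2082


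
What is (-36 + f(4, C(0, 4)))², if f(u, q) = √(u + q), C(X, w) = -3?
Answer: 1225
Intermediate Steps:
f(u, q) = √(q + u)
(-36 + f(4, C(0, 4)))² = (-36 + √(-3 + 4))² = (-36 + √1)² = (-36 + 1)² = (-35)² = 1225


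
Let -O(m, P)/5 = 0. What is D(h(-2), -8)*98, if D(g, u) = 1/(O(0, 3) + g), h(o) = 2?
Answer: 49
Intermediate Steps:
O(m, P) = 0 (O(m, P) = -5*0 = 0)
D(g, u) = 1/g (D(g, u) = 1/(0 + g) = 1/g)
D(h(-2), -8)*98 = 98/2 = (1/2)*98 = 49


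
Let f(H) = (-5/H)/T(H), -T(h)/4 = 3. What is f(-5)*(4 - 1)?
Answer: -¼ ≈ -0.25000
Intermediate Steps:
T(h) = -12 (T(h) = -4*3 = -12)
f(H) = 5/(12*H) (f(H) = -5/H/(-12) = -5/H*(-1/12) = 5/(12*H))
f(-5)*(4 - 1) = ((5/12)/(-5))*(4 - 1) = ((5/12)*(-⅕))*3 = -1/12*3 = -¼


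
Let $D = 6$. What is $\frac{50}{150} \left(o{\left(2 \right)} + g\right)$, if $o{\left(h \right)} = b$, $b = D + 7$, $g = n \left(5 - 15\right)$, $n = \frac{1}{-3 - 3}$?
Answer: $\frac{44}{9} \approx 4.8889$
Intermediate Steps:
$n = - \frac{1}{6}$ ($n = \frac{1}{-6} = - \frac{1}{6} \approx -0.16667$)
$g = \frac{5}{3}$ ($g = - \frac{5 - 15}{6} = \left(- \frac{1}{6}\right) \left(-10\right) = \frac{5}{3} \approx 1.6667$)
$b = 13$ ($b = 6 + 7 = 13$)
$o{\left(h \right)} = 13$
$\frac{50}{150} \left(o{\left(2 \right)} + g\right) = \frac{50}{150} \left(13 + \frac{5}{3}\right) = 50 \cdot \frac{1}{150} \cdot \frac{44}{3} = \frac{1}{3} \cdot \frac{44}{3} = \frac{44}{9}$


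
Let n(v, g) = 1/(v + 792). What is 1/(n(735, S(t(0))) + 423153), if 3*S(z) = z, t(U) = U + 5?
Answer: 1527/646154632 ≈ 2.3632e-6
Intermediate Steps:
t(U) = 5 + U
S(z) = z/3
n(v, g) = 1/(792 + v)
1/(n(735, S(t(0))) + 423153) = 1/(1/(792 + 735) + 423153) = 1/(1/1527 + 423153) = 1/(646154632/1527) = 1527/646154632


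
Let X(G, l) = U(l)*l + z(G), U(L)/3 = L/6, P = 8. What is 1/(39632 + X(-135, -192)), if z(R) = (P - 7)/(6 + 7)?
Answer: 13/754833 ≈ 1.7222e-5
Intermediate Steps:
z(R) = 1/13 (z(R) = (8 - 7)/(6 + 7) = 1/13)
U(L) = L/2 (U(L) = 3*(L/6) = L/2)
X(G, l) = 1/13 + l²/2 (X(G, l) = (l/2)*l + 1/13 = l²/2 + 1/13 = 1/13 + l²/2)
1/(39632 + X(-135, -192)) = 1/(39632 + (1/13 + (½)*(-192)²)) = 1/(39632 + (1/13 + (½)*36864)) = 1/(39632 + (1/13 + 18432)) = 1/(39632 + 239617/13) = 1/(754833/13) = 13/754833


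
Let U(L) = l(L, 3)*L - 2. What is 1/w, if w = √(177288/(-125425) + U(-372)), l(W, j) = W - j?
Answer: 5*√87779234919154/17496359362 ≈ 0.0026774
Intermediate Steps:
U(L) = -2 + L*(-3 + L) (U(L) = (L - 1*3)*L - 2 = (L - 3)*L - 2 = (-3 + L)*L - 2 = L*(-3 + L) - 2 = -2 + L*(-3 + L))
w = √87779234919154/25085 (w = √(177288/(-125425) + (-2 - 372*(-3 - 372))) = √(177288*(-1/125425) + (-2 - 372*(-375))) = √(-177288/125425 + (-2 + 139500)) = √(-177288/125425 + 139498) = √(17496359362/125425) = √87779234919154/25085 ≈ 373.49)
1/w = 1/(√87779234919154/25085) = 5*√87779234919154/17496359362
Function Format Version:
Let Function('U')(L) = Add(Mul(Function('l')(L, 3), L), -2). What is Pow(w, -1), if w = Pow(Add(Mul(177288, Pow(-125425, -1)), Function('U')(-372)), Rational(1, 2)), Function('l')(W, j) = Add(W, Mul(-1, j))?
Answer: Mul(Rational(5, 17496359362), Pow(87779234919154, Rational(1, 2))) ≈ 0.0026774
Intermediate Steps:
Function('U')(L) = Add(-2, Mul(L, Add(-3, L))) (Function('U')(L) = Add(Mul(Add(L, Mul(-1, 3)), L), -2) = Add(Mul(Add(L, -3), L), -2) = Add(Mul(Add(-3, L), L), -2) = Add(Mul(L, Add(-3, L)), -2) = Add(-2, Mul(L, Add(-3, L))))
w = Mul(Rational(1, 25085), Pow(87779234919154, Rational(1, 2))) (w = Pow(Add(Mul(177288, Pow(-125425, -1)), Add(-2, Mul(-372, Add(-3, -372)))), Rational(1, 2)) = Pow(Add(Mul(177288, Rational(-1, 125425)), Add(-2, Mul(-372, -375))), Rational(1, 2)) = Pow(Add(Rational(-177288, 125425), Add(-2, 139500)), Rational(1, 2)) = Pow(Add(Rational(-177288, 125425), 139498), Rational(1, 2)) = Pow(Rational(17496359362, 125425), Rational(1, 2)) = Mul(Rational(1, 25085), Pow(87779234919154, Rational(1, 2))) ≈ 373.49)
Pow(w, -1) = Pow(Mul(Rational(1, 25085), Pow(87779234919154, Rational(1, 2))), -1) = Mul(Rational(5, 17496359362), Pow(87779234919154, Rational(1, 2)))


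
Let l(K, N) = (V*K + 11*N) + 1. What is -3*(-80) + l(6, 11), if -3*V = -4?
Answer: 370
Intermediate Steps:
V = 4/3 (V = -1/3*(-4) = 4/3 ≈ 1.3333)
l(K, N) = 1 + 11*N + 4*K/3 (l(K, N) = (4*K/3 + 11*N) + 1 = (11*N + 4*K/3) + 1 = 1 + 11*N + 4*K/3)
-3*(-80) + l(6, 11) = -3*(-80) + (1 + 11*11 + (4/3)*6) = 240 + (1 + 121 + 8) = 240 + 130 = 370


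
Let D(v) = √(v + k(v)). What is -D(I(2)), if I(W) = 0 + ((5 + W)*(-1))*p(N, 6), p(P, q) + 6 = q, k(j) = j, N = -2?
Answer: 0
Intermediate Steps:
p(P, q) = -6 + q
I(W) = 0 (I(W) = 0 + ((5 + W)*(-1))*(-6 + 6) = 0 + (-5 - W)*0 = 0 + 0 = 0)
D(v) = √2*√v (D(v) = √(v + v) = √(2*v) = √2*√v)
-D(I(2)) = -√2*√0 = -√2*0 = -1*0 = 0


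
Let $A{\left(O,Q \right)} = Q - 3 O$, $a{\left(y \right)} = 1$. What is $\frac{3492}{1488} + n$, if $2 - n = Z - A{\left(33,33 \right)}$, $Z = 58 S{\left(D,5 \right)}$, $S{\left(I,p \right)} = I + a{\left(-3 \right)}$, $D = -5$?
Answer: $\frac{21123}{124} \approx 170.35$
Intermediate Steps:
$S{\left(I,p \right)} = 1 + I$ ($S{\left(I,p \right)} = I + 1 = 1 + I$)
$Z = -232$ ($Z = 58 \left(1 - 5\right) = 58 \left(-4\right) = -232$)
$n = 168$ ($n = 2 - \left(-232 - \left(33 - 99\right)\right) = 2 - \left(-232 - -66\right) = 2 - \left(-232 + 66\right) = 2 - -166 = 2 + 166 = 168$)
$\frac{3492}{1488} + n = \frac{3492}{1488} + 168 = 3492 \cdot \frac{1}{1488} + 168 = \frac{291}{124} + 168 = \frac{21123}{124}$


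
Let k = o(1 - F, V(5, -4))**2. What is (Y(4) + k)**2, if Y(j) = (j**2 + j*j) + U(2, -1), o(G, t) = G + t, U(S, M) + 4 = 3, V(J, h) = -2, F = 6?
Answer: 6400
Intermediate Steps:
U(S, M) = -1 (U(S, M) = -4 + 3 = -1)
k = 49 (k = ((1 - 1*6) - 2)**2 = ((1 - 6) - 2)**2 = (-5 - 2)**2 = (-7)**2 = 49)
Y(j) = -1 + 2*j**2 (Y(j) = (j**2 + j*j) - 1 = (j**2 + j**2) - 1 = 2*j**2 - 1 = -1 + 2*j**2)
(Y(4) + k)**2 = ((-1 + 2*4**2) + 49)**2 = ((-1 + 2*16) + 49)**2 = ((-1 + 32) + 49)**2 = (31 + 49)**2 = 80**2 = 6400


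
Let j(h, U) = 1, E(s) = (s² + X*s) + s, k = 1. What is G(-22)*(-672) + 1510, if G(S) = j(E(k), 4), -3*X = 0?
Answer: 838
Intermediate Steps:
X = 0 (X = -⅓*0 = 0)
E(s) = s + s² (E(s) = (s² + 0*s) + s = (s² + 0) + s = s² + s = s + s²)
G(S) = 1
G(-22)*(-672) + 1510 = 1*(-672) + 1510 = -672 + 1510 = 838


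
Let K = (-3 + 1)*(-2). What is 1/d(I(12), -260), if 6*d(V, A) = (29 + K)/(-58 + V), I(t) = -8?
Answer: -12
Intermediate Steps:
K = 4 (K = -2*(-2) = 4)
d(V, A) = 11/(2*(-58 + V)) (d(V, A) = ((29 + 4)/(-58 + V))/6 = (33/(-58 + V))/6 = 11/(2*(-58 + V)))
1/d(I(12), -260) = 1/(11/(2*(-58 - 8))) = 1/((11/2)/(-66)) = 1/((11/2)*(-1/66)) = 1/(-1/12) = -12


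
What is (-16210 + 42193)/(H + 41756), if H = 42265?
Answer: 8661/28007 ≈ 0.30924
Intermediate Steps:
(-16210 + 42193)/(H + 41756) = (-16210 + 42193)/(42265 + 41756) = 25983/84021 = 25983*(1/84021) = 8661/28007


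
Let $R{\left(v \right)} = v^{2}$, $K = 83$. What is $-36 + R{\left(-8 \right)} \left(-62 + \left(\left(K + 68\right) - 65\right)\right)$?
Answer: $1500$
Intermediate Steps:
$-36 + R{\left(-8 \right)} \left(-62 + \left(\left(K + 68\right) - 65\right)\right) = -36 + \left(-8\right)^{2} \left(-62 + \left(\left(83 + 68\right) - 65\right)\right) = -36 + 64 \left(-62 + \left(151 - 65\right)\right) = -36 + 64 \left(-62 + 86\right) = -36 + 64 \cdot 24 = -36 + 1536 = 1500$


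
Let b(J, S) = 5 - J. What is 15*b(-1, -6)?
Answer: 90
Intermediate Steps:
15*b(-1, -6) = 15*(5 - 1*(-1)) = 15*(5 + 1) = 15*6 = 90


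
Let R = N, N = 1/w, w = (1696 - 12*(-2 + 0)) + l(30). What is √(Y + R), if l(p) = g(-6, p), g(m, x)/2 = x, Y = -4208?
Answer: I*√3333156355/890 ≈ 64.869*I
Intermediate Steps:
g(m, x) = 2*x
l(p) = 2*p
w = 1780 (w = (1696 - 12*(-2 + 0)) + 2*30 = (1696 - 12*(-2)) + 60 = (1696 + 24) + 60 = 1720 + 60 = 1780)
N = 1/1780 ≈ 0.00056180
R = 1/1780 ≈ 0.00056180
√(Y + R) = √(-4208 + 1/1780) = √(-7490239/1780) = I*√3333156355/890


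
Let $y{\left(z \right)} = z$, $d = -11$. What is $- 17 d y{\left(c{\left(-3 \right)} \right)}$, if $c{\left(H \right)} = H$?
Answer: $-561$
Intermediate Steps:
$- 17 d y{\left(c{\left(-3 \right)} \right)} = \left(-17\right) \left(-11\right) \left(-3\right) = 187 \left(-3\right) = -561$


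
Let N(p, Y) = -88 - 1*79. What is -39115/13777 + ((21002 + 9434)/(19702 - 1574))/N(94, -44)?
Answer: -29708782253/10427039788 ≈ -2.8492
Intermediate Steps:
N(p, Y) = -167 (N(p, Y) = -88 - 79 = -167)
-39115/13777 + ((21002 + 9434)/(19702 - 1574))/N(94, -44) = -39115/13777 + ((21002 + 9434)/(19702 - 1574))/(-167) = -39115*1/13777 + (30436/18128)*(-1/167) = -39115/13777 + (30436*(1/18128))*(-1/167) = -39115/13777 + (7609/4532)*(-1/167) = -39115/13777 - 7609/756844 = -29708782253/10427039788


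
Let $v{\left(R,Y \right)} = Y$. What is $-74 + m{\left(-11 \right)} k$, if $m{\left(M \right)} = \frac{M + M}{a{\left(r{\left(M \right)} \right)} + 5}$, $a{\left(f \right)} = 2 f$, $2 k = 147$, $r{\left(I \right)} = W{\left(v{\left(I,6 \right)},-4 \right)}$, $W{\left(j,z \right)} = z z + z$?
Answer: $- \frac{3763}{29} \approx -129.76$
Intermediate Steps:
$W{\left(j,z \right)} = z + z^{2}$ ($W{\left(j,z \right)} = z^{2} + z = z + z^{2}$)
$r{\left(I \right)} = 12$ ($r{\left(I \right)} = - 4 \left(1 - 4\right) = \left(-4\right) \left(-3\right) = 12$)
$k = \frac{147}{2}$ ($k = \frac{1}{2} \cdot 147 = \frac{147}{2} \approx 73.5$)
$m{\left(M \right)} = \frac{2 M}{29}$ ($m{\left(M \right)} = \frac{M + M}{2 \cdot 12 + 5} = \frac{2 M}{24 + 5} = \frac{2 M}{29}$)
$-74 + m{\left(-11 \right)} k = -74 + \frac{2}{29} \left(-11\right) \frac{147}{2} = -74 - \frac{1617}{29} = - \frac{3763}{29}$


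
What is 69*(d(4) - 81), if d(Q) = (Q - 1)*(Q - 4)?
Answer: -5589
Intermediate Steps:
d(Q) = (-1 + Q)*(-4 + Q)
69*(d(4) - 81) = 69*((4 + 4² - 5*4) - 81) = 69*((4 + 16 - 20) - 81) = 69*(0 - 81) = 69*(-81) = -5589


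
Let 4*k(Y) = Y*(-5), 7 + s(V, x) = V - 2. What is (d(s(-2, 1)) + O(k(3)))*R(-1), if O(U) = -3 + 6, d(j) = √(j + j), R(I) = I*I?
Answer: 3 + I*√22 ≈ 3.0 + 4.6904*I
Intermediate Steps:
s(V, x) = -9 + V (s(V, x) = -7 + (V - 2) = -7 + (-2 + V) = -9 + V)
k(Y) = -5*Y/4 (k(Y) = (Y*(-5))/4 = (-5*Y)/4 = -5*Y/4)
R(I) = I²
d(j) = √2*√j (d(j) = √(2*j) = √2*√j)
O(U) = 3
(d(s(-2, 1)) + O(k(3)))*R(-1) = (√2*√(-9 - 2) + 3)*(-1)² = (√2*√(-11) + 3)*1 = (√2*(I*√11) + 3)*1 = (I*√22 + 3)*1 = (3 + I*√22)*1 = 3 + I*√22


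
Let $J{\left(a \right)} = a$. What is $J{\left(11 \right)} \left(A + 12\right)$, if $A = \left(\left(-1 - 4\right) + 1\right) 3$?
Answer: $0$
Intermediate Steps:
$A = -12$ ($A = \left(-5 + 1\right) 3 = \left(-4\right) 3 = -12$)
$J{\left(11 \right)} \left(A + 12\right) = 11 \left(-12 + 12\right) = 11 \cdot 0 = 0$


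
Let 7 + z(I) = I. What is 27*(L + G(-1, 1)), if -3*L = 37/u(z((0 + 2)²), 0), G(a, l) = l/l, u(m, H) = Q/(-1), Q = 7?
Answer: 522/7 ≈ 74.571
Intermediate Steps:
z(I) = -7 + I
u(m, H) = -7 (u(m, H) = 7/(-1) = 7*(-1) = -7)
G(a, l) = 1
L = 37/21 (L = -37/(3*(-7)) = -37*(-1)/(3*7) = -⅓*(-37/7) = 37/21 ≈ 1.7619)
27*(L + G(-1, 1)) = 27*(37/21 + 1) = 27*(58/21) = 522/7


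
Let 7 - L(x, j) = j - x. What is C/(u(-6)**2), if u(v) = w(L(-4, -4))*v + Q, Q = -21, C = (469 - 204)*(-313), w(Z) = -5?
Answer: -82945/81 ≈ -1024.0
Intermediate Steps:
L(x, j) = 7 + x - j (L(x, j) = 7 - (j - x) = 7 + (x - j) = 7 + x - j)
C = -82945 (C = 265*(-313) = -82945)
u(v) = -21 - 5*v (u(v) = -5*v - 21 = -21 - 5*v)
C/(u(-6)**2) = -82945/(-21 - 5*(-6))**2 = -82945/(-21 + 30)**2 = -82945/(9**2) = -82945/81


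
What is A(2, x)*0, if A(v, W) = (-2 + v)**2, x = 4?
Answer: 0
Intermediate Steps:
A(2, x)*0 = (-2 + 2)**2*0 = 0**2*0 = 0*0 = 0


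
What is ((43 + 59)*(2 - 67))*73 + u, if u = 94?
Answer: -483896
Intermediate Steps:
((43 + 59)*(2 - 67))*73 + u = ((43 + 59)*(2 - 67))*73 + 94 = (102*(-65))*73 + 94 = -6630*73 + 94 = -483990 + 94 = -483896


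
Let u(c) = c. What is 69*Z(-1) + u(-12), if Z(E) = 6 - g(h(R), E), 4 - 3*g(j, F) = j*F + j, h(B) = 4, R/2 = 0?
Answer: 310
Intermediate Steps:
R = 0 (R = 2*0 = 0)
g(j, F) = 4/3 - j/3 - F*j/3 (g(j, F) = 4/3 - (j*F + j)/3 = 4/3 - (F*j + j)/3 = 4/3 - (j + F*j)/3 = 4/3 + (-j/3 - F*j/3) = 4/3 - j/3 - F*j/3)
Z(E) = 6 + 4*E/3 (Z(E) = 6 - (4/3 - ⅓*4 - ⅓*E*4) = 6 - (4/3 - 4/3 - 4*E/3) = 6 - (-4)*E/3 = 6 + 4*E/3)
69*Z(-1) + u(-12) = 69*(6 + (4/3)*(-1)) - 12 = 69*(6 - 4/3) - 12 = 69*(14/3) - 12 = 322 - 12 = 310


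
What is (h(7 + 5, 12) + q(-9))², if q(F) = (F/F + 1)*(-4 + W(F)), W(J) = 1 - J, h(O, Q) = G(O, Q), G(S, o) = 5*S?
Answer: 5184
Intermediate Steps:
h(O, Q) = 5*O
q(F) = -6 - 2*F (q(F) = (F/F + 1)*(-4 + (1 - F)) = (1 + 1)*(-3 - F) = 2*(-3 - F) = -6 - 2*F)
(h(7 + 5, 12) + q(-9))² = (5*(7 + 5) + (-6 - 2*(-9)))² = (5*12 + (-6 + 18))² = (60 + 12)² = 72² = 5184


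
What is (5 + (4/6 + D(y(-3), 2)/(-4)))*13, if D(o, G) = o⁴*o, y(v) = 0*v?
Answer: 221/3 ≈ 73.667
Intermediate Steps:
y(v) = 0
D(o, G) = o⁵
(5 + (4/6 + D(y(-3), 2)/(-4)))*13 = (5 + (4/6 + 0⁵/(-4)))*13 = (5 + (4*(⅙) + 0*(-¼)))*13 = (5 + (⅔ + 0))*13 = (5 + ⅔)*13 = (17/3)*13 = 221/3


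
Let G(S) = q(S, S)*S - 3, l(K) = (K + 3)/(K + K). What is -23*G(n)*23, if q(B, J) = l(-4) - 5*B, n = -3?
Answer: 204723/8 ≈ 25590.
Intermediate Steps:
l(K) = (3 + K)/(2*K) (l(K) = (3 + K)/((2*K)) = (3 + K)*(1/(2*K)) = (3 + K)/(2*K))
q(B, J) = 1/8 - 5*B (q(B, J) = (1/2)*(3 - 4)/(-4) - 5*B = (1/2)*(-1/4)*(-1) - 5*B = 1/8 - 5*B)
G(S) = -3 + S*(1/8 - 5*S) (G(S) = (1/8 - 5*S)*S - 3 = S*(1/8 - 5*S) - 3 = -3 + S*(1/8 - 5*S))
-23*G(n)*23 = -23*(-3 - 5*(-3)**2 + (1/8)*(-3))*23 = -23*(-3 - 5*9 - 3/8)*23 = -23*(-3 - 45 - 3/8)*23 = -23*(-387/8)*23 = (8901/8)*23 = 204723/8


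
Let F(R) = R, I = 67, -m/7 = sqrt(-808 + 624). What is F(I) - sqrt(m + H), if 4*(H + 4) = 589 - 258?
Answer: 67 - sqrt(315 - 56*I*sqrt(46))/2 ≈ 56.947 + 4.7228*I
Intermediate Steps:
H = 315/4 (H = -4 + (589 - 258)/4 = -4 + (1/4)*331 = -4 + 331/4 = 315/4 ≈ 78.750)
m = -14*I*sqrt(46) (m = -7*sqrt(-808 + 624) = -14*I*sqrt(46) ≈ -94.953*I)
F(I) - sqrt(m + H) = 67 - sqrt(-14*I*sqrt(46) + 315/4) = 67 - sqrt(315/4 - 14*I*sqrt(46))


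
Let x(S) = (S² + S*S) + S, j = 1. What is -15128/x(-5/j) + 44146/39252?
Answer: -98636281/294390 ≈ -335.05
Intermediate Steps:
x(S) = S + 2*S² (x(S) = (S² + S²) + S = 2*S² + S = S + 2*S²)
-15128/x(-5/j) + 44146/39252 = -15128*(-1/(5*(1 + 2*(-5/1)))) + 44146/39252 = -15128*(-1/(5*(1 + 2*(1*(-5))))) + 44146*(1/39252) = -15128*(-1/(5*(1 + 2*(-5)))) + 22073/19626 = -15128*(-1/(5*(1 - 10))) + 22073/19626 = -15128/((-5*(-9))) + 22073/19626 = -15128/45 + 22073/19626 = -98636281/294390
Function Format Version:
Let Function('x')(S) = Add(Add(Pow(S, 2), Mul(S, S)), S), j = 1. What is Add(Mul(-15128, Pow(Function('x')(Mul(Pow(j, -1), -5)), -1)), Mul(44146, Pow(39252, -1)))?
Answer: Rational(-98636281, 294390) ≈ -335.05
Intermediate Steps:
Function('x')(S) = Add(S, Mul(2, Pow(S, 2))) (Function('x')(S) = Add(Add(Pow(S, 2), Pow(S, 2)), S) = Add(Mul(2, Pow(S, 2)), S) = Add(S, Mul(2, Pow(S, 2))))
Add(Mul(-15128, Pow(Function('x')(Mul(Pow(j, -1), -5)), -1)), Mul(44146, Pow(39252, -1))) = Add(Mul(-15128, Pow(Mul(Mul(Pow(1, -1), -5), Add(1, Mul(2, Mul(Pow(1, -1), -5)))), -1)), Mul(44146, Pow(39252, -1))) = Add(Mul(-15128, Pow(Mul(Mul(1, -5), Add(1, Mul(2, Mul(1, -5)))), -1)), Mul(44146, Rational(1, 39252))) = Add(Mul(-15128, Pow(Mul(-5, Add(1, Mul(2, -5))), -1)), Rational(22073, 19626)) = Add(Mul(-15128, Pow(Mul(-5, Add(1, -10)), -1)), Rational(22073, 19626)) = Add(Mul(-15128, Pow(Mul(-5, -9), -1)), Rational(22073, 19626)) = Add(Mul(-15128, Pow(45, -1)), Rational(22073, 19626)) = Add(Mul(-15128, Rational(1, 45)), Rational(22073, 19626)) = Add(Rational(-15128, 45), Rational(22073, 19626)) = Rational(-98636281, 294390)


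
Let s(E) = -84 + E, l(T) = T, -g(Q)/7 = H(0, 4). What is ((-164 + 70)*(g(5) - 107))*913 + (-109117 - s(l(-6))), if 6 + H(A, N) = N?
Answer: 7872419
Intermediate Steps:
H(A, N) = -6 + N
g(Q) = 14 (g(Q) = -7*(-6 + 4) = -7*(-2) = 14)
((-164 + 70)*(g(5) - 107))*913 + (-109117 - s(l(-6))) = ((-164 + 70)*(14 - 107))*913 + (-109117 - (-84 - 6)) = -94*(-93)*913 + (-109117 - 1*(-90)) = 8742*913 + (-109117 + 90) = 7981446 - 109027 = 7872419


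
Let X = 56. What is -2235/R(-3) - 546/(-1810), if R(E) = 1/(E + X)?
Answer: -107201502/905 ≈ -1.1845e+5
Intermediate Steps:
R(E) = 1/(56 + E) (R(E) = 1/(E + 56) = 1/(56 + E))
-2235/R(-3) - 546/(-1810) = -2235/(1/(56 - 3)) - 546/(-1810) = -2235/(1/53) - 546*(-1/1810) = -2235/1/53 + 273/905 = -2235*53 + 273/905 = -118455 + 273/905 = -107201502/905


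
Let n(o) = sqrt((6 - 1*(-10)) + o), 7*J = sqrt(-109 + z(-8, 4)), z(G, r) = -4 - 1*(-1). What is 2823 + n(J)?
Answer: 2823 + 2*sqrt(196 + 7*I*sqrt(7))/7 ≈ 2827.0 + 0.18877*I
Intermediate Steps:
z(G, r) = -3 (z(G, r) = -4 + 1 = -3)
J = 4*I*sqrt(7)/7 (J = sqrt(-109 - 3)/7 = sqrt(-112)/7 = (4*I*sqrt(7))/7 = 4*I*sqrt(7)/7 ≈ 1.5119*I)
n(o) = sqrt(16 + o) (n(o) = sqrt((6 + 10) + o) = sqrt(16 + o))
2823 + n(J) = 2823 + sqrt(16 + 4*I*sqrt(7)/7)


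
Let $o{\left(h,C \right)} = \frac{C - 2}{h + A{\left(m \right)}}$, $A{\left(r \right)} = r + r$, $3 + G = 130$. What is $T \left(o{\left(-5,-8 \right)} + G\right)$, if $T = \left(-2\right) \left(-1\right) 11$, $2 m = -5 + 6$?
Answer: $2849$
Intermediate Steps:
$G = 127$ ($G = -3 + 130 = 127$)
$m = \frac{1}{2}$ ($m = \frac{-5 + 6}{2} = \frac{1}{2} \cdot 1 = \frac{1}{2} \approx 0.5$)
$A{\left(r \right)} = 2 r$
$T = 22$ ($T = 2 \cdot 11 = 22$)
$o{\left(h,C \right)} = \frac{-2 + C}{1 + h}$ ($o{\left(h,C \right)} = \frac{C - 2}{h + 2 \cdot \frac{1}{2}} = \frac{-2 + C}{h + 1} = \frac{-2 + C}{1 + h}$)
$T \left(o{\left(-5,-8 \right)} + G\right) = 22 \left(\frac{-2 - 8}{1 - 5} + 127\right) = 22 \left(\frac{1}{-4} \left(-10\right) + 127\right) = 22 \left(\left(- \frac{1}{4}\right) \left(-10\right) + 127\right) = 22 \left(\frac{5}{2} + 127\right) = 22 \cdot \frac{259}{2} = 2849$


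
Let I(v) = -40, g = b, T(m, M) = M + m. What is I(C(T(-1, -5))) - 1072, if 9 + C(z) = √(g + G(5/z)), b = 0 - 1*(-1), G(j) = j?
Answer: -1112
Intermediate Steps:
b = 1 (b = 0 + 1 = 1)
g = 1
C(z) = -9 + √(1 + 5/z)
I(C(T(-1, -5))) - 1072 = -40 - 1072 = -1112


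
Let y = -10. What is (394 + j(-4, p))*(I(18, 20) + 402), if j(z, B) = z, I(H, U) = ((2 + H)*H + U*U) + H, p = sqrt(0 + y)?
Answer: 460200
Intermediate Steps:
p = I*sqrt(10) (p = sqrt(0 - 10) = sqrt(-10) = I*sqrt(10) ≈ 3.1623*I)
I(H, U) = H + U**2 + H*(2 + H) (I(H, U) = (H*(2 + H) + U**2) + H = (U**2 + H*(2 + H)) + H = H + U**2 + H*(2 + H))
(394 + j(-4, p))*(I(18, 20) + 402) = (394 - 4)*((18**2 + 20**2 + 3*18) + 402) = 390*((324 + 400 + 54) + 402) = 390*(778 + 402) = 390*1180 = 460200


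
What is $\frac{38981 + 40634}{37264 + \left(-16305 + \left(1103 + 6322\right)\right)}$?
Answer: $\frac{79615}{28384} \approx 2.8049$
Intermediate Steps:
$\frac{38981 + 40634}{37264 + \left(-16305 + \left(1103 + 6322\right)\right)} = \frac{79615}{37264 + \left(-16305 + 7425\right)} = \frac{79615}{37264 - 8880} = \frac{79615}{28384}$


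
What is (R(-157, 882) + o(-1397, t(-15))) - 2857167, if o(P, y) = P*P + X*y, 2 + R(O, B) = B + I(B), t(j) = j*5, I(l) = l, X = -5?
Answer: -903421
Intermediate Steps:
t(j) = 5*j
R(O, B) = -2 + 2*B (R(O, B) = -2 + (B + B) = -2 + 2*B)
o(P, y) = P² - 5*y (o(P, y) = P*P - 5*y = P² - 5*y)
(R(-157, 882) + o(-1397, t(-15))) - 2857167 = ((-2 + 2*882) + ((-1397)² - 25*(-15))) - 2857167 = ((-2 + 1764) + (1951609 - 5*(-75))) - 2857167 = (1762 + (1951609 + 375)) - 2857167 = (1762 + 1951984) - 2857167 = 1953746 - 2857167 = -903421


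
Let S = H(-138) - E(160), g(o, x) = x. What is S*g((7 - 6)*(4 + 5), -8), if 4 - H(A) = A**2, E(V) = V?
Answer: 153600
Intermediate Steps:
H(A) = 4 - A**2
S = -19200 (S = (4 - 1*(-138)**2) - 1*160 = (4 - 1*19044) - 160 = (4 - 19044) - 160 = -19040 - 160 = -19200)
S*g((7 - 6)*(4 + 5), -8) = -19200*(-8) = 153600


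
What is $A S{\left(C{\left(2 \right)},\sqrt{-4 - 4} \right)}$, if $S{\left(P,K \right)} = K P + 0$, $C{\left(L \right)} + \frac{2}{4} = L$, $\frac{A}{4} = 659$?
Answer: $7908 i \sqrt{2} \approx 11184.0 i$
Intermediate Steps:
$A = 2636$ ($A = 4 \cdot 659 = 2636$)
$C{\left(L \right)} = - \frac{1}{2} + L$
$S{\left(P,K \right)} = K P$
$A S{\left(C{\left(2 \right)},\sqrt{-4 - 4} \right)} = 2636 \sqrt{-4 - 4} \left(- \frac{1}{2} + 2\right) = 2636 \sqrt{-8} \cdot \frac{3}{2} = 2636 \cdot 2 i \sqrt{2} \cdot \frac{3}{2} = 2636 \cdot 3 i \sqrt{2} = 7908 i \sqrt{2}$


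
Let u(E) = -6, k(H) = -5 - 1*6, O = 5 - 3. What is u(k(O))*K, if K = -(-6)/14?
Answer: -18/7 ≈ -2.5714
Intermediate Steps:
O = 2
k(H) = -11 (k(H) = -5 - 6 = -11)
K = 3/7 (K = -(-6)/14 = -2*(-3/14) = 3/7 ≈ 0.42857)
u(k(O))*K = -6*3/7 = -18/7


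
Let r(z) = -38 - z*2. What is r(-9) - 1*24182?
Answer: -24202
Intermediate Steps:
r(z) = -38 - 2*z
r(-9) - 1*24182 = (-38 - 2*(-9)) - 1*24182 = (-38 + 18) - 24182 = -20 - 24182 = -24202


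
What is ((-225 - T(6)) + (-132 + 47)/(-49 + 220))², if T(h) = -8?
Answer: 1383244864/29241 ≈ 47305.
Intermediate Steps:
((-225 - T(6)) + (-132 + 47)/(-49 + 220))² = ((-225 - 1*(-8)) + (-132 + 47)/(-49 + 220))² = ((-225 + 8) - 85/171)² = (-217 - 85*1/171)² = (-217 - 85/171)² = (-37192/171)² = 1383244864/29241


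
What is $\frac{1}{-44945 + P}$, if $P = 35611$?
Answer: $- \frac{1}{9334} \approx -0.00010714$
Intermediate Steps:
$\frac{1}{-44945 + P} = \frac{1}{-44945 + 35611} = \frac{1}{-9334} = - \frac{1}{9334}$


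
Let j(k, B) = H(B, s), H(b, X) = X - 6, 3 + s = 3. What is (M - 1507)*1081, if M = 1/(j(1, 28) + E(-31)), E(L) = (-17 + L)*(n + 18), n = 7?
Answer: -1964655883/1206 ≈ -1.6291e+6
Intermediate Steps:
s = 0 (s = -3 + 3 = 0)
H(b, X) = -6 + X
j(k, B) = -6 (j(k, B) = -6 + 0 = -6)
E(L) = -425 + 25*L (E(L) = (-17 + L)*(7 + 18) = (-17 + L)*25 = -425 + 25*L)
M = -1/1206 (M = 1/(-6 + (-425 + 25*(-31))) = 1/(-6 + (-425 - 775)) = 1/(-6 - 1200) = 1/(-1206) = -1/1206 ≈ -0.00082919)
(M - 1507)*1081 = (-1/1206 - 1507)*1081 = -1817443/1206*1081 = -1964655883/1206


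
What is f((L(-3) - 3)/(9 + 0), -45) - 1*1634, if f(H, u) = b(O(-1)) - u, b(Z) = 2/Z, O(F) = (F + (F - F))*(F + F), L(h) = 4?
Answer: -1588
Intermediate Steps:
O(F) = 2*F² (O(F) = (F + 0)*(2*F) = F*(2*F) = 2*F²)
f(H, u) = 1 - u (f(H, u) = 2/((2*(-1)²)) - u = 2/((2*1)) - u = 2/2 - u = 2*(½) - u = 1 - u)
f((L(-3) - 3)/(9 + 0), -45) - 1*1634 = (1 - 1*(-45)) - 1*1634 = (1 + 45) - 1634 = 46 - 1634 = -1588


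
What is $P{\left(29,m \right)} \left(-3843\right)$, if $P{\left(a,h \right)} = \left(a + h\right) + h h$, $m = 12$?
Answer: $-710955$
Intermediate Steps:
$P{\left(a,h \right)} = a + h + h^{2}$ ($P{\left(a,h \right)} = \left(a + h\right) + h^{2} = a + h + h^{2}$)
$P{\left(29,m \right)} \left(-3843\right) = \left(29 + 12 + 12^{2}\right) \left(-3843\right) = \left(29 + 12 + 144\right) \left(-3843\right) = 185 \left(-3843\right) = -710955$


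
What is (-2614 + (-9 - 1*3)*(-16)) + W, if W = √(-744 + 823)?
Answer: -2422 + √79 ≈ -2413.1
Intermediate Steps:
W = √79 ≈ 8.8882
(-2614 + (-9 - 1*3)*(-16)) + W = (-2614 + (-9 - 1*3)*(-16)) + √79 = (-2614 + (-9 - 3)*(-16)) + √79 = (-2614 - 12*(-16)) + √79 = (-2614 + 192) + √79 = -2422 + √79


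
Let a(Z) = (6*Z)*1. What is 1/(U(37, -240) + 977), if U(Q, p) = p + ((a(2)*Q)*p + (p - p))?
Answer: -1/105823 ≈ -9.4497e-6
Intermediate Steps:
a(Z) = 6*Z
U(Q, p) = p + 12*Q*p (U(Q, p) = p + (((6*2)*Q)*p + (p - p)) = p + ((12*Q)*p + 0) = p + (12*Q*p + 0) = p + 12*Q*p)
1/(U(37, -240) + 977) = 1/(-240*(1 + 12*37) + 977) = 1/(-240*(1 + 444) + 977) = 1/(-240*445 + 977) = 1/(-106800 + 977) = 1/(-105823) = -1/105823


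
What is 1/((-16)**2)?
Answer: 1/256 ≈ 0.0039063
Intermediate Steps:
1/((-16)**2) = 1/256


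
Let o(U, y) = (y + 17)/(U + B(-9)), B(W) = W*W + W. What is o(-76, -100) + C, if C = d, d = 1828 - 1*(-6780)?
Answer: 34515/4 ≈ 8628.8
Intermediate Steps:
B(W) = W + W² (B(W) = W² + W = W + W²)
o(U, y) = (17 + y)/(72 + U) (o(U, y) = (y + 17)/(U - 9*(1 - 9)) = (17 + y)/(U - 9*(-8)) = (17 + y)/(U + 72) = (17 + y)/(72 + U))
d = 8608 (d = 1828 + 6780 = 8608)
C = 8608
o(-76, -100) + C = (17 - 100)/(72 - 76) + 8608 = -83/(-4) + 8608 = -¼*(-83) + 8608 = 83/4 + 8608 = 34515/4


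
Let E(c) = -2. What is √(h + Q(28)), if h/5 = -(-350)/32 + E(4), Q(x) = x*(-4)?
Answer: I*√1077/4 ≈ 8.2044*I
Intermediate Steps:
Q(x) = -4*x
h = 715/16 (h = 5*(-(-350)/32 - 2) = 5*(-25*(-7/16) - 2) = 5*(175/16 - 2) = 5*(143/16) = 715/16 ≈ 44.688)
√(h + Q(28)) = √(715/16 - 4*28) = √(715/16 - 112) = √(-1077/16) = I*√1077/4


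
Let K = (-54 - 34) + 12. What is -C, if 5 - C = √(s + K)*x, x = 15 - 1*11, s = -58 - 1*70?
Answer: -5 + 8*I*√51 ≈ -5.0 + 57.131*I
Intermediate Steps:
s = -128 (s = -58 - 70 = -128)
x = 4 (x = 15 - 11 = 4)
K = -76 (K = -88 + 12 = -76)
C = 5 - 8*I*√51 (C = 5 - √(-128 - 76)*4 = 5 - √(-204)*4 = 5 - 2*I*√51*4 = 5 - 8*I*√51 ≈ 5.0 - 57.131*I)
-C = -(5 - 8*I*√51) = -5 + 8*I*√51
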